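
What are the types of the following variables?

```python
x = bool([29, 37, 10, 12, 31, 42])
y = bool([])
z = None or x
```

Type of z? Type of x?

None or <bool> returns the bool; bool() returns bool

bool, bool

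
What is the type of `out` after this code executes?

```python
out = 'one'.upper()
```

str.upper() returns str

str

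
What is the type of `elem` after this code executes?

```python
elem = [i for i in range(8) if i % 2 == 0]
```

A list comprehension [...] produces a list

list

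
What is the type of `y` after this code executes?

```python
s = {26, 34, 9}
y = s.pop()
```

Popping from a set of ints returns int

int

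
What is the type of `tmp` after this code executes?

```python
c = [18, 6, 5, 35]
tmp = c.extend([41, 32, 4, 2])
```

list.extend() returns None

NoneType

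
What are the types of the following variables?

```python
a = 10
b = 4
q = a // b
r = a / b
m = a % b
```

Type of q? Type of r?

int // int returns int; int / int returns float

int, float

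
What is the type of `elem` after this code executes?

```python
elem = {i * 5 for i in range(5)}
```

A set comprehension {expr for x in iterable} produces a set

set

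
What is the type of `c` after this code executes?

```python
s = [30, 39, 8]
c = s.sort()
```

list.sort() returns None (sorts in place)

NoneType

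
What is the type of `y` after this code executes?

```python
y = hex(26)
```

hex() returns str representation

str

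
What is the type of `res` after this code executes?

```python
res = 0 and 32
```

'and' returns the first falsy value (0, which is int)

int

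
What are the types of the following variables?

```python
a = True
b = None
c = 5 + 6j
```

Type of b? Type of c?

b is NoneType; c is complex

NoneType, complex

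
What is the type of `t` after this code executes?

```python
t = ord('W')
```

ord() returns int (Unicode code point)

int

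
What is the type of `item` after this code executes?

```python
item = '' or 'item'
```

'or' returns first truthy value ('item', which is str)

str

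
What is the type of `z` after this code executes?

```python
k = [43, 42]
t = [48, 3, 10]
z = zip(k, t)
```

zip() returns a zip iterator object

zip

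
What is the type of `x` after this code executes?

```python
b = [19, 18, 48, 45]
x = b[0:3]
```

Slicing a list always returns a list

list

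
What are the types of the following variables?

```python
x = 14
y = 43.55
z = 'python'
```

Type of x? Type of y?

x is int; y is float

int, float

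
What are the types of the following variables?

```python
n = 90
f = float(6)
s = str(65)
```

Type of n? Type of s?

n is int; s is str

int, str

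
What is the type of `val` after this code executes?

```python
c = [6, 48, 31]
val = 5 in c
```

'in' operator returns bool

bool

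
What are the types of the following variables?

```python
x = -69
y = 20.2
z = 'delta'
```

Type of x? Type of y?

x is int; y is float

int, float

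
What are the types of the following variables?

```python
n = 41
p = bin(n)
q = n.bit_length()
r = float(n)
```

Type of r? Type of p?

float() returns float; bin() returns str

float, str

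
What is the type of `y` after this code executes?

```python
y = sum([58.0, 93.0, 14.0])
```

sum() of floats returns float

float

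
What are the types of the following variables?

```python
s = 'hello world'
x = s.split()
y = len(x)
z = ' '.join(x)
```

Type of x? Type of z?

str.split() returns list; str.join() returns str

list, str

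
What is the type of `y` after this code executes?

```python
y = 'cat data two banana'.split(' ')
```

str.split() returns list

list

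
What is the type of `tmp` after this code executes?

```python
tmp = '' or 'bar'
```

'or' returns first truthy value ('bar', which is str)

str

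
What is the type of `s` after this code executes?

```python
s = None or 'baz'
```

'or' with None returns the other value ('baz', str)

str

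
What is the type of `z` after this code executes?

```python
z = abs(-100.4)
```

abs() of float returns float

float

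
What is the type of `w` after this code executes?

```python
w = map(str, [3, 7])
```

map() returns a map iterator object

map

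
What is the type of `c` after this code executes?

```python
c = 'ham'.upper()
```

str.upper() returns str

str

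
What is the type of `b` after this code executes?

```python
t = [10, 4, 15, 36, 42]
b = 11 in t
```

'in' operator returns bool

bool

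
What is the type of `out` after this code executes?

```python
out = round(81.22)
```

round() with no ndigits arg returns int

int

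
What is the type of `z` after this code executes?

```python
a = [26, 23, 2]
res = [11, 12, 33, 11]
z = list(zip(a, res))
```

list(zip(...)) returns a list of tuples

list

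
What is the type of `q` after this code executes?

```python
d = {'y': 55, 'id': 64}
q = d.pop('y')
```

dict.pop() returns the value (int)

int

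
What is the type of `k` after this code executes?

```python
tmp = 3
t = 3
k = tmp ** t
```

int ** positive int returns int (3 ** 3 = 27)

int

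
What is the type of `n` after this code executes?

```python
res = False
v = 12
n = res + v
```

bool + int returns int (False is 0, so 0 + 12 = 12)

int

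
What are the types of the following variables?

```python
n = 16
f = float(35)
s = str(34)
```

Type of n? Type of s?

n is int; s is str

int, str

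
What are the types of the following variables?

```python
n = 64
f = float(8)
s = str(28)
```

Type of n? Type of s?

n is int; s is str

int, str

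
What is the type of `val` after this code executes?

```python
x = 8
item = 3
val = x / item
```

int / int always returns float in Python 3 (8 / 3 = 2.66667)

float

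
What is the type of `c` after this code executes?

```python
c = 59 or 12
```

'or' returns the first truthy value (59, which is int)

int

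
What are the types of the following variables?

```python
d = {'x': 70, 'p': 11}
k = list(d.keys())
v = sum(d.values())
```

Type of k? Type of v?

list(...) returns list; sum of int values returns int

list, int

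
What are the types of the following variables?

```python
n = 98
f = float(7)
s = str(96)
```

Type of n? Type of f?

n is int; f is float

int, float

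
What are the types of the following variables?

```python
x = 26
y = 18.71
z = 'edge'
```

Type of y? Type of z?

y is float; z is str

float, str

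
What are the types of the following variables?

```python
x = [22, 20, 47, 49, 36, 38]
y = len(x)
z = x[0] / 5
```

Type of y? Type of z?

len() returns int; int / int returns float

int, float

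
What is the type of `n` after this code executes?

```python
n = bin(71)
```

bin() returns str representation

str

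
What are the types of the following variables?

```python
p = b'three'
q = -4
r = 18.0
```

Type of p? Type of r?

p is bytes; r is float

bytes, float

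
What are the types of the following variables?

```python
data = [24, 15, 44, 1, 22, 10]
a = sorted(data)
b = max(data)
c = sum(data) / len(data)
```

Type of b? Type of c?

max of ints returns int; int / int returns float

int, float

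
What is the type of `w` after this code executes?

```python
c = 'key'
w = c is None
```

'is' comparison returns bool

bool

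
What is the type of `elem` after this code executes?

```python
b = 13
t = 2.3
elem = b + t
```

int + float returns float (13 + 2.3 = 15.3)

float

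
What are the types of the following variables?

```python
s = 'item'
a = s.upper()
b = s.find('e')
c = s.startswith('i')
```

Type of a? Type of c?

str.upper() returns str; str.startswith() returns bool

str, bool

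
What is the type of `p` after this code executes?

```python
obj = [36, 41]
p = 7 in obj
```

'in' operator returns bool

bool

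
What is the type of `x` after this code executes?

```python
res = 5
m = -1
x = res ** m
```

int ** negative int returns float

float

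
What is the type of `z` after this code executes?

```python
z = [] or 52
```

'or' returns first truthy value (52, which is int)

int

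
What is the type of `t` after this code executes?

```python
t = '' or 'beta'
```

'or' returns first truthy value ('beta', which is str)

str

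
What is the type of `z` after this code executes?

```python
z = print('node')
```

print() returns None

NoneType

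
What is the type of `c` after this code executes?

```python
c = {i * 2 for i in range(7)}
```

A set comprehension {expr for x in iterable} produces a set

set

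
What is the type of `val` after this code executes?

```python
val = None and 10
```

'and' returns first falsy value (None)

NoneType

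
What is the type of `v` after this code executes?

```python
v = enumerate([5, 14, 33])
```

enumerate() returns an enumerate iterator object

enumerate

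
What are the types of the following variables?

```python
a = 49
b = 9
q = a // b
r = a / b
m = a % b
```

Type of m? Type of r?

int % int returns int; int / int returns float

int, float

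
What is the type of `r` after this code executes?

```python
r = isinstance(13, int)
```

isinstance() returns bool

bool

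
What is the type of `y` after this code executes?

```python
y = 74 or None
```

'or' returns first truthy value (74, int)

int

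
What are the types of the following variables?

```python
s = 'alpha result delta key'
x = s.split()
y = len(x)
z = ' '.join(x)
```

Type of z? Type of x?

str.join() returns str; str.split() returns list

str, list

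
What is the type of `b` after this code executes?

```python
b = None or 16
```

'or' with None returns the other value (16, int)

int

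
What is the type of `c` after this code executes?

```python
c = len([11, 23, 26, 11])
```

len() always returns int

int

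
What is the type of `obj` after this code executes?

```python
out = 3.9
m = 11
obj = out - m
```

float - int returns float (3.9 - 11 = -7.1)

float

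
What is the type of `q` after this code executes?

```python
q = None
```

None has type NoneType

NoneType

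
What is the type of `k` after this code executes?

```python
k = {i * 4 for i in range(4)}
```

A set comprehension {expr for x in iterable} produces a set

set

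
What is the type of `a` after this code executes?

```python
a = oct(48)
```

oct() returns str representation

str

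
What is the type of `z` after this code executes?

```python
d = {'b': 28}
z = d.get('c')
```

dict.get() returns None when key 'c' is not found and no default given

NoneType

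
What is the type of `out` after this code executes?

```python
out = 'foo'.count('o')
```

str.count() returns int

int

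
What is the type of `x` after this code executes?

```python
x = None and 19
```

'and' returns first falsy value (None)

NoneType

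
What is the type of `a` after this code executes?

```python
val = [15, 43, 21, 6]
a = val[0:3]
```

Slicing a list always returns a list

list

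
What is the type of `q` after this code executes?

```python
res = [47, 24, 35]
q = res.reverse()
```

list.reverse() returns None

NoneType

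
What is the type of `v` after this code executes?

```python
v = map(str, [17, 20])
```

map() returns a map iterator object

map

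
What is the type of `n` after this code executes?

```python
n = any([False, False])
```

any() returns bool

bool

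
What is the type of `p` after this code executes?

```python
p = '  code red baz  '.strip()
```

str.strip() returns str

str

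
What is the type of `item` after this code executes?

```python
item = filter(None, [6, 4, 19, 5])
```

filter() returns a filter iterator object

filter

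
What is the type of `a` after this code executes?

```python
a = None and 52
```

'and' returns first falsy value (None)

NoneType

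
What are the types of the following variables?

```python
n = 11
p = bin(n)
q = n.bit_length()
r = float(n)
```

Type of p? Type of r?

bin() returns str; float() returns float

str, float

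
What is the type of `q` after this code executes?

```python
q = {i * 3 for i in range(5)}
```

A set comprehension {expr for x in iterable} produces a set

set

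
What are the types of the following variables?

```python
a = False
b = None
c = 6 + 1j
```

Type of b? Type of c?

b is NoneType; c is complex

NoneType, complex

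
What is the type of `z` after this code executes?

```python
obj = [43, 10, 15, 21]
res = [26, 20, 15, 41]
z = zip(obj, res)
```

zip() returns a zip iterator object

zip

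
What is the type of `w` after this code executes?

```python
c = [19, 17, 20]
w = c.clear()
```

list.clear() returns None

NoneType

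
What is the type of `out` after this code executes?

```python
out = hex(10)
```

hex() returns str representation

str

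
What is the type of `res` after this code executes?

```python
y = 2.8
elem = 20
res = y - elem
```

float - int returns float (2.8 - 20 = -17.2)

float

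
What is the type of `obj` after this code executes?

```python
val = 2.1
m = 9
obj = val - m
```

float - int returns float (2.1 - 9 = -6.9)

float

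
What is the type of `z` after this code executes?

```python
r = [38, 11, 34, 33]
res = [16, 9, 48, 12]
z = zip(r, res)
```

zip() returns a zip iterator object

zip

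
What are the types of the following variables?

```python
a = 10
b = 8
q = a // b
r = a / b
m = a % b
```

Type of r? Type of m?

int / int returns float; int % int returns int

float, int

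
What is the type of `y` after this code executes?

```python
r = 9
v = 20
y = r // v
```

int // int returns int (9 // 20 = 0)

int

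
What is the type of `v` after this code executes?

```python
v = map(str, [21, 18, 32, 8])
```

map() returns a map iterator object

map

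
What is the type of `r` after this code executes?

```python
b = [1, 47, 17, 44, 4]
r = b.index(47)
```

list.index() returns int

int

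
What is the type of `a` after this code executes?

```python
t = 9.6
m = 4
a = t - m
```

float - int returns float (9.6 - 4 = 5.6)

float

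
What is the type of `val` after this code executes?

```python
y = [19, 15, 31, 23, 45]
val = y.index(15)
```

list.index() returns int

int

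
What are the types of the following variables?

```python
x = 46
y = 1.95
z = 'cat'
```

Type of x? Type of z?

x is int; z is str

int, str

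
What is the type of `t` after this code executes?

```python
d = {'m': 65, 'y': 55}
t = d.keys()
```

.keys() returns a dict_keys view object

dict_keys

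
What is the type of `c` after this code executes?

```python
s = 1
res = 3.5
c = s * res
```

int * float returns float (1 * 3.5 = 3.5)

float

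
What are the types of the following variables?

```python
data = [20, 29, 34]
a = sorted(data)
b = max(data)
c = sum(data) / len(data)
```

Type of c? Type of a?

int / int returns float; sorted() returns list

float, list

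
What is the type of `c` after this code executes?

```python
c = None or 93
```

'or' with None returns the other value (93, int)

int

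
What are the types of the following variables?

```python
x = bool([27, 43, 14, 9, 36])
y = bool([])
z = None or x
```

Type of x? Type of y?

bool() returns bool; bool() returns bool

bool, bool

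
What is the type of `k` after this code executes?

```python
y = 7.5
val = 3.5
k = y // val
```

float // float returns float (floor division preserves float type)

float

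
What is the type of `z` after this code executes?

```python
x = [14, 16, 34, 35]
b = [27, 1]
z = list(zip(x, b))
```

list(zip(...)) returns a list of tuples

list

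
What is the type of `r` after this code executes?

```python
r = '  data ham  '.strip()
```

str.strip() returns str

str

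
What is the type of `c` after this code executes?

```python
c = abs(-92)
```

abs() of int returns int

int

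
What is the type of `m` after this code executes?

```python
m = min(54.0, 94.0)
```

min() of floats returns float

float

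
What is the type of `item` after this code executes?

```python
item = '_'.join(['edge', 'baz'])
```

str.join() returns str

str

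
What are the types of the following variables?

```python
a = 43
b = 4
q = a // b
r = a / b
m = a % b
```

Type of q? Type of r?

int // int returns int; int / int returns float

int, float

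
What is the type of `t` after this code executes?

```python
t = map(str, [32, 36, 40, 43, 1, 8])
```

map() returns a map iterator object

map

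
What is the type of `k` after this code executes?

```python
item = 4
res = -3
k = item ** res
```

int ** negative int returns float

float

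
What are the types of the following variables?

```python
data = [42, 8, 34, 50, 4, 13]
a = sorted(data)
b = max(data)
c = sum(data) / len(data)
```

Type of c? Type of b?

int / int returns float; max of ints returns int

float, int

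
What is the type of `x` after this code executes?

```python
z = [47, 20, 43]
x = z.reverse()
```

list.reverse() returns None

NoneType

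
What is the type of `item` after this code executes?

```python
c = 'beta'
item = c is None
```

'is' comparison returns bool

bool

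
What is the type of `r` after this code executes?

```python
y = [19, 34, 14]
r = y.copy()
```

list.copy() returns list

list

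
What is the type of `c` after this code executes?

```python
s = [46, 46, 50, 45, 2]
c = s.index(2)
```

list.index() returns int

int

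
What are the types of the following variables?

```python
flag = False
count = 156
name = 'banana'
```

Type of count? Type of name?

count is int; name is str

int, str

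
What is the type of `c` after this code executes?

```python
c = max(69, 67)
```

max() of ints returns int

int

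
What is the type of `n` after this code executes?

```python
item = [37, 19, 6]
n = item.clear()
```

list.clear() returns None

NoneType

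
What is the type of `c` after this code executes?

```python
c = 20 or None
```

'or' returns first truthy value (20, int)

int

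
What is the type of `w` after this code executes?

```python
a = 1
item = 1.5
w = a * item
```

int * float returns float (1 * 1.5 = 1.5)

float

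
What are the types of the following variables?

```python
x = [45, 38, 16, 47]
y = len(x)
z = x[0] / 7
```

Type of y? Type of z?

len() returns int; int / int returns float

int, float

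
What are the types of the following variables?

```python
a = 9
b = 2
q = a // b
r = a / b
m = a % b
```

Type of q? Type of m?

int // int returns int; int % int returns int

int, int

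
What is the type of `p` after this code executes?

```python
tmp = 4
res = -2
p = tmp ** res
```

int ** negative int returns float

float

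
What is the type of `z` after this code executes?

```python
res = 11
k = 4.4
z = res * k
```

int * float returns float (11 * 4.4 = 48.4)

float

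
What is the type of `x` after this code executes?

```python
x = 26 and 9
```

'and' returns the last value when all truthy (9, which is int)

int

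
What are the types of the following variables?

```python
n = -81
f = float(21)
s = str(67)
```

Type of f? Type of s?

f is float; s is str

float, str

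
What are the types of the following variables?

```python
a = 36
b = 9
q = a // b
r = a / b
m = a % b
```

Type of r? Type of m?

int / int returns float; int % int returns int

float, int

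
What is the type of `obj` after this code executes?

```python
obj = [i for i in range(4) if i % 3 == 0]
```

A list comprehension [...] produces a list

list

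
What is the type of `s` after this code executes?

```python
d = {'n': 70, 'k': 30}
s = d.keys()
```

.keys() returns a dict_keys view object

dict_keys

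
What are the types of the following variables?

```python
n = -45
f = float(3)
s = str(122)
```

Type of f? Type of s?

f is float; s is str

float, str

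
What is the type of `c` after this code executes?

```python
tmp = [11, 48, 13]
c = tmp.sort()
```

list.sort() returns None (sorts in place)

NoneType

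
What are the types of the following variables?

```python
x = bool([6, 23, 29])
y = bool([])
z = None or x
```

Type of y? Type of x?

bool() returns bool; bool() returns bool

bool, bool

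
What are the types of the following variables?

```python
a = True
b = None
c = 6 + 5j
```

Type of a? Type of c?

a is bool; c is complex

bool, complex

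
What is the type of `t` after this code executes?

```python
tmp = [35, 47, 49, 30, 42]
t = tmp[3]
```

Indexing a list of ints returns int (tmp[3] = 30)

int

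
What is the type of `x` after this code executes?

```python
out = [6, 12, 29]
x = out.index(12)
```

list.index() returns int

int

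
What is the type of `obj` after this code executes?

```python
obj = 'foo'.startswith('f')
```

str.startswith() returns bool

bool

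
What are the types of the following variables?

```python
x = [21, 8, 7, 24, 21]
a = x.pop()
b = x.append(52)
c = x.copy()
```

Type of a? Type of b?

list.pop() returns the element (int); list.append() returns None

int, NoneType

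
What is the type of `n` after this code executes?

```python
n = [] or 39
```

'or' returns first truthy value (39, which is int)

int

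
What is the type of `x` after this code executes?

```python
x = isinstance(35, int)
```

isinstance() returns bool

bool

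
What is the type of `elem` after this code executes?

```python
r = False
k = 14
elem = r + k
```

bool + int returns int (False is 0, so 0 + 14 = 14)

int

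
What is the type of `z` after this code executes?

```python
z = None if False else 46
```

Ternary: condition is False, else branch (46) taken → int

int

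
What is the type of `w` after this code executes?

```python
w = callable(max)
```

callable() returns bool

bool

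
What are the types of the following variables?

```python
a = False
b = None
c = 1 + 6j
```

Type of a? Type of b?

a is bool; b is NoneType

bool, NoneType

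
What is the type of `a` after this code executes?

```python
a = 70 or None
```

'or' returns first truthy value (70, int)

int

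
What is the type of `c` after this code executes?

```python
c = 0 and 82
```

'and' returns the first falsy value (0, which is int)

int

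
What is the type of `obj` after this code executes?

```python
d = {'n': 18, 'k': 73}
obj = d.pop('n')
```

dict.pop() returns the value (int)

int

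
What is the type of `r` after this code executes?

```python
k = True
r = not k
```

'not' always returns bool

bool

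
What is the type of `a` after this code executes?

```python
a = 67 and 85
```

'and' returns the last value when all truthy (85, which is int)

int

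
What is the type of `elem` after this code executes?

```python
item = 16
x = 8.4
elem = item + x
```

int + float returns float (16 + 8.4 = 24.4)

float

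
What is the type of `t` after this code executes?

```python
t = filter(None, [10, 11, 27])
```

filter() returns a filter iterator object

filter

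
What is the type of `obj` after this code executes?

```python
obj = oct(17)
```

oct() returns str representation

str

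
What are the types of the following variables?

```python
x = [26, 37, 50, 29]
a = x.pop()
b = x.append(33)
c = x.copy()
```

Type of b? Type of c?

list.append() returns None; list.copy() returns list

NoneType, list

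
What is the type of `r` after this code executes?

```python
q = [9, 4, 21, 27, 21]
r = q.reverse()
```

list.reverse() returns None

NoneType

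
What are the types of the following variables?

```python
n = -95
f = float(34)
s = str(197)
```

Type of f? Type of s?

f is float; s is str

float, str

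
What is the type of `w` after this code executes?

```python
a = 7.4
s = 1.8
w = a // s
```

float // float returns float (floor division preserves float type)

float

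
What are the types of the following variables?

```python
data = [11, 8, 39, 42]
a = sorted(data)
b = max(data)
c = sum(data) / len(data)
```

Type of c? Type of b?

int / int returns float; max of ints returns int

float, int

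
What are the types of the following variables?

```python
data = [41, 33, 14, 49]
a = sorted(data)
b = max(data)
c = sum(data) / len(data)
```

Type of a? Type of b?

sorted() returns list; max of ints returns int

list, int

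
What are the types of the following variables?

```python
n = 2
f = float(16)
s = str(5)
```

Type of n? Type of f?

n is int; f is float

int, float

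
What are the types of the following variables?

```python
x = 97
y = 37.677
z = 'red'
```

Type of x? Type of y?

x is int; y is float

int, float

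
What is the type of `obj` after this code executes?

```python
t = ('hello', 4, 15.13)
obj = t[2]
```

Index 2 of tuple is 15.13 which is float

float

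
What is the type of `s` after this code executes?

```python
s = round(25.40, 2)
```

round() with ndigits arg returns float

float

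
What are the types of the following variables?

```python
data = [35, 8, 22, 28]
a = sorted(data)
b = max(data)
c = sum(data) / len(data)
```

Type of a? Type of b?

sorted() returns list; max of ints returns int

list, int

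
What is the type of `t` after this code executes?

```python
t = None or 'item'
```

'or' with None returns the other value ('item', str)

str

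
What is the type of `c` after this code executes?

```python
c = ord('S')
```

ord() returns int (Unicode code point)

int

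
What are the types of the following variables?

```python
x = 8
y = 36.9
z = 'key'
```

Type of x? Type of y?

x is int; y is float

int, float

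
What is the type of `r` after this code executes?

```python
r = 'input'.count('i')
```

str.count() returns int

int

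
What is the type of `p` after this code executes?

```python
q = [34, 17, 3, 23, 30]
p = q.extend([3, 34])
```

list.extend() returns None

NoneType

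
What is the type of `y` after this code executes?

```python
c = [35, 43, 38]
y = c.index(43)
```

list.index() returns int

int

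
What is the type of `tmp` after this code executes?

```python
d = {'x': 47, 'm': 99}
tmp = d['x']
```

Accessing dict[str, int] with key 'x' returns int value 47

int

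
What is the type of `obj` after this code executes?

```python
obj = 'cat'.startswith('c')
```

str.startswith() returns bool

bool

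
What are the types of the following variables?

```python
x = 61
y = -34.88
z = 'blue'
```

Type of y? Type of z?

y is float; z is str

float, str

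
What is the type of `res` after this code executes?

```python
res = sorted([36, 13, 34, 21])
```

sorted() always returns list

list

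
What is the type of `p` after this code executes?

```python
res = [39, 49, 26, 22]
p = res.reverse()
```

list.reverse() returns None

NoneType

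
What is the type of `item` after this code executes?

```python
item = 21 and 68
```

'and' returns the last value when all truthy (68, which is int)

int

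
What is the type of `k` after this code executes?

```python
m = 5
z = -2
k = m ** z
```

int ** negative int returns float

float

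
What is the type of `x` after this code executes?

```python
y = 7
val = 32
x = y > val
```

Comparison operators return bool

bool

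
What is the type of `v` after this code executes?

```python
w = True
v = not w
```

'not' always returns bool

bool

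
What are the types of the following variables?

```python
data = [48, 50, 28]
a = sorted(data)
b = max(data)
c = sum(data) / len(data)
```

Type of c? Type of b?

int / int returns float; max of ints returns int

float, int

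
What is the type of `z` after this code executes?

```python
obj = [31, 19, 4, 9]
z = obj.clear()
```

list.clear() returns None

NoneType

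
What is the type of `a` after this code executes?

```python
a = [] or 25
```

'or' returns first truthy value (25, which is int)

int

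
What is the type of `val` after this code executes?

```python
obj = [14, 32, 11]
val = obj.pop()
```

list.pop() returns the popped element (int here)

int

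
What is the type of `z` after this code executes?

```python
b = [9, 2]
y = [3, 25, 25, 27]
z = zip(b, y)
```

zip() returns a zip iterator object

zip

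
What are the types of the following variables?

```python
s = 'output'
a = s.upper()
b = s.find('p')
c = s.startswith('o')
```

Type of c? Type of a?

str.startswith() returns bool; str.upper() returns str

bool, str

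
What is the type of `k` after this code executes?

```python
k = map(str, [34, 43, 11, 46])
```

map() returns a map iterator object

map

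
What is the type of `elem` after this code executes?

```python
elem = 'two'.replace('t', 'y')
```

str.replace() returns str

str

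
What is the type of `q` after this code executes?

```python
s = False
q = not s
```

'not' always returns bool

bool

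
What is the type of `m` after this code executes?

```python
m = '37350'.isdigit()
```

str.isdigit() returns bool

bool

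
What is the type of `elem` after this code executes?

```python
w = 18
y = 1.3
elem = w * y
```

int * float returns float (18 * 1.3 = 23.4)

float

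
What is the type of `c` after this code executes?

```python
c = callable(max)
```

callable() returns bool

bool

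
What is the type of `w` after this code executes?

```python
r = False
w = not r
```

'not' always returns bool

bool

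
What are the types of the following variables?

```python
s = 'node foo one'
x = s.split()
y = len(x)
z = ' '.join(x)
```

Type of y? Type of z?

len() returns int; str.join() returns str

int, str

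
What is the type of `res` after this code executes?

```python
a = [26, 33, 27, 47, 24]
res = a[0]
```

Indexing a list of ints returns int (a[0] = 26)

int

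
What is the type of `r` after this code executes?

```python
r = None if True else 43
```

Ternary: condition is True, if branch (None) taken → NoneType

NoneType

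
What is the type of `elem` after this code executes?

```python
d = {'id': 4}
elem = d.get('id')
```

dict.get() returns the value (int) when key is found

int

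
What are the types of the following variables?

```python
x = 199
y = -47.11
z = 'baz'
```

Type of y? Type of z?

y is float; z is str

float, str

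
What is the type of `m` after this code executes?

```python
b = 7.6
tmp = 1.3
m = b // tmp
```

float // float returns float (floor division preserves float type)

float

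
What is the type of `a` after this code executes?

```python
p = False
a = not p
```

'not' always returns bool

bool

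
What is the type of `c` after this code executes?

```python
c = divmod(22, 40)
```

divmod() returns a tuple (quotient, remainder)

tuple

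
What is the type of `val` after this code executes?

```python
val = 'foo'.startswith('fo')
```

str.startswith() returns bool

bool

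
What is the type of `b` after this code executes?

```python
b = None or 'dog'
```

'or' with None returns the other value ('dog', str)

str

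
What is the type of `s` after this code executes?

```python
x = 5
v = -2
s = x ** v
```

int ** negative int returns float

float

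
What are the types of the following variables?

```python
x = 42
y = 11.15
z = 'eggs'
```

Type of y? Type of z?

y is float; z is str

float, str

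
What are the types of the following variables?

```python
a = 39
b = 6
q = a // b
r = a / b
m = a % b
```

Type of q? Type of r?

int // int returns int; int / int returns float

int, float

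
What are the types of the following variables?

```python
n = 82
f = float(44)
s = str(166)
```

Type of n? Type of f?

n is int; f is float

int, float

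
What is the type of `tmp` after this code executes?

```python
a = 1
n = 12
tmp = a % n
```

int % int returns int (1 % 12 = 1)

int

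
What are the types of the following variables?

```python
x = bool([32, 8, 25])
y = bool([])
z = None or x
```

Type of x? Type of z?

bool() returns bool; None or <bool> returns the bool

bool, bool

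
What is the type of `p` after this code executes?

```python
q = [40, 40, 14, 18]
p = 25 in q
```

'in' operator returns bool

bool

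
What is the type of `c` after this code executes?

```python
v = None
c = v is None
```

'is' comparison returns bool

bool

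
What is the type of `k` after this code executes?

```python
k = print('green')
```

print() returns None

NoneType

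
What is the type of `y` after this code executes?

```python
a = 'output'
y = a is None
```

'is' comparison returns bool

bool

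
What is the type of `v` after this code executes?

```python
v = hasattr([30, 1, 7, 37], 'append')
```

hasattr() returns bool

bool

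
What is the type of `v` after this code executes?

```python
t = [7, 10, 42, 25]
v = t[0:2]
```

Slicing a list always returns a list

list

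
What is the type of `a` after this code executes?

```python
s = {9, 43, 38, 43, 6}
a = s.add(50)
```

set.add() returns None (mutates in place)

NoneType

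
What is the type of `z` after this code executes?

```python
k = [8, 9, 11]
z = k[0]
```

Indexing a list of ints returns int (k[0] = 8)

int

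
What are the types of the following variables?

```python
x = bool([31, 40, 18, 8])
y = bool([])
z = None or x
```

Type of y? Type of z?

bool() returns bool; None or <bool> returns the bool

bool, bool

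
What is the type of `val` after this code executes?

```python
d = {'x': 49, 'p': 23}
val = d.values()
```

.values() returns a dict_values view object

dict_values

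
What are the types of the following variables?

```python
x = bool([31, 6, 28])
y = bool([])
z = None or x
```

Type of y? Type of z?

bool() returns bool; None or <bool> returns the bool

bool, bool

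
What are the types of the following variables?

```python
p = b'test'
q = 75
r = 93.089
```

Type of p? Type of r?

p is bytes; r is float

bytes, float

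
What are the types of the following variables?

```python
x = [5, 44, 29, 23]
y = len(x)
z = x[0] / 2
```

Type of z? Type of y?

int / int returns float; len() returns int

float, int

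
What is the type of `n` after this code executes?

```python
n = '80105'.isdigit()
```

str.isdigit() returns bool

bool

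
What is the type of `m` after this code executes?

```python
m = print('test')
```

print() returns None

NoneType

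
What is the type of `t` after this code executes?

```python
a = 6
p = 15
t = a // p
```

int // int returns int (6 // 15 = 0)

int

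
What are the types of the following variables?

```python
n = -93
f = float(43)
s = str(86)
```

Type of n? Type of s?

n is int; s is str

int, str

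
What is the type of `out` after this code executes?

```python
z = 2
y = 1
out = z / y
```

int / int always returns float in Python 3 (2 / 1 = 2)

float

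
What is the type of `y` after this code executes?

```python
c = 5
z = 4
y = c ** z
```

int ** positive int returns int (5 ** 4 = 625)

int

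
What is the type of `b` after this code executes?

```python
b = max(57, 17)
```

max() of ints returns int

int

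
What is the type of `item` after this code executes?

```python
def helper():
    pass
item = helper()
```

A function with no return statement returns None

NoneType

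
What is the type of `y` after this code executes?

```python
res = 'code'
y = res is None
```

'is' comparison returns bool

bool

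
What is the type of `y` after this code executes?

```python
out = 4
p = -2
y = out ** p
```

int ** negative int returns float

float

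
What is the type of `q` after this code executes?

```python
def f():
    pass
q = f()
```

A function with no return statement returns None

NoneType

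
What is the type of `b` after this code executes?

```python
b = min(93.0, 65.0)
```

min() of floats returns float

float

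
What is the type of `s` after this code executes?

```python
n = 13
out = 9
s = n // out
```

int // int returns int (13 // 9 = 1)

int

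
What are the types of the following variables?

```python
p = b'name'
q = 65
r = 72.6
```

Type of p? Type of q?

p is bytes; q is int

bytes, int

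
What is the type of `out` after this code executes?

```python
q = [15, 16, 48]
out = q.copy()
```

list.copy() returns list

list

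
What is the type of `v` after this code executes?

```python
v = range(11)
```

range() returns a range object

range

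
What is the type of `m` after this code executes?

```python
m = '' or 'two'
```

'or' returns first truthy value ('two', which is str)

str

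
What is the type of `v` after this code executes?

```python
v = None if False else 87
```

Ternary: condition is False, else branch (87) taken → int

int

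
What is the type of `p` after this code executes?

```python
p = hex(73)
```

hex() returns str representation

str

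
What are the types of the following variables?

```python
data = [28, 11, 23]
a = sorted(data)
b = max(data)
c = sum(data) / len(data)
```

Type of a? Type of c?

sorted() returns list; int / int returns float

list, float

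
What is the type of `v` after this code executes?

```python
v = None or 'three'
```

'or' with None returns the other value ('three', str)

str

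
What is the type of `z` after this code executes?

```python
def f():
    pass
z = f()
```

A function with no return statement returns None

NoneType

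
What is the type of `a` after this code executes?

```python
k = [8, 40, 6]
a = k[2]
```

Indexing a list of ints returns int (k[2] = 6)

int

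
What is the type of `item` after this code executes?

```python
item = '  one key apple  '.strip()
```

str.strip() returns str

str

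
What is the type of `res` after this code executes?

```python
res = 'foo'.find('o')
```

str.find() returns int (index, or -1)

int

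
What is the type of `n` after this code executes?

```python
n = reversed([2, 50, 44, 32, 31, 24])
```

reversed() on a list returns a list_reverseiterator

list_reverseiterator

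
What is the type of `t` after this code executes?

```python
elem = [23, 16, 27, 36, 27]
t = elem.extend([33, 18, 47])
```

list.extend() returns None

NoneType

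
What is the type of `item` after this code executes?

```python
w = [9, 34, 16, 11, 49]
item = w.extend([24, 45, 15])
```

list.extend() returns None

NoneType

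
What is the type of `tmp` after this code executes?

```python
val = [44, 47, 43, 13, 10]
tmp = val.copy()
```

list.copy() returns list

list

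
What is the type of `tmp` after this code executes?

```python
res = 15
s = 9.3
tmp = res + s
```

int + float returns float (15 + 9.3 = 24.3)

float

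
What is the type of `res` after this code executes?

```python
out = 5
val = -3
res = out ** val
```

int ** negative int returns float

float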